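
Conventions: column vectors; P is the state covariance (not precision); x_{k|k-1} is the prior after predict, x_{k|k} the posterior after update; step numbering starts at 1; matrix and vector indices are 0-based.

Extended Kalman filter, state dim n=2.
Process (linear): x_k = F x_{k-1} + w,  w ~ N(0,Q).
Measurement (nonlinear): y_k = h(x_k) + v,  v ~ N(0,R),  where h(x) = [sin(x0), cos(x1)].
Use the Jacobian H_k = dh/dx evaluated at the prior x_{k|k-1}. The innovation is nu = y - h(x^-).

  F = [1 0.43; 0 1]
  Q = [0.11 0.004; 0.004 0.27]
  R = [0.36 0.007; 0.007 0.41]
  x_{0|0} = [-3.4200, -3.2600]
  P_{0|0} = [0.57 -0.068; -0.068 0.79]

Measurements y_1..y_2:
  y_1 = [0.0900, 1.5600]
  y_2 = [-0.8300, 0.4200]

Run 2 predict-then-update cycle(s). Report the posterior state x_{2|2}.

x_post = [-7.3126, -4.8938]

step 1: x^-=[-4.8218, -3.2600]  P^-=[0.7676 0.2757; 0.2757 1.0600]  H_jac=[0.1092 0.0000; 0.0000 -0.1181]  S=[0.3692 0.0034; 0.0034 0.4248]  K=[0.2278 -0.0785; 0.0843 -0.2955]  nu=[-0.9040, 2.5530]  x^+=[-5.2282, -4.0905]  P^+=[0.7459 0.2590; 0.2590 1.0205]
step 2: x^-=[-6.9871, -4.0905]  P^-=[1.2674 0.7018; 0.7018 1.2905]  H_jac=[0.7623 0.0000; 0.0000 -0.8128]  S=[1.0965 -0.4278; -0.4278 1.2625]  K=[0.8122 -0.1766; 0.1887 -0.7668]  nu=[-0.1828, 1.0026]  x^+=[-7.3126, -4.8938]  P^+=[0.3819 0.0821; 0.0821 0.3852]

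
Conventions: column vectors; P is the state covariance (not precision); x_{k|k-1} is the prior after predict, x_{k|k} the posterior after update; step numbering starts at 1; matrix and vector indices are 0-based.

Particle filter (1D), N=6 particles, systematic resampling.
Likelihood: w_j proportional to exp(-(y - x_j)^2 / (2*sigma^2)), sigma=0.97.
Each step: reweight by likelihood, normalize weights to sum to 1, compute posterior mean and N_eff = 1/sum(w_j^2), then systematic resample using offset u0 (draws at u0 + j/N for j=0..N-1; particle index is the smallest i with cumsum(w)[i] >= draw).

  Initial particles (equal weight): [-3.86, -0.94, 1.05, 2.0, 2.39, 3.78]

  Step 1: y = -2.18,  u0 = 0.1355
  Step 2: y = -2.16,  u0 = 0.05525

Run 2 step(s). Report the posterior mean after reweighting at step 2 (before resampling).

step 1: w=[0.3336, 0.6604, 0.0058, 0.0001, 0.0000, 0.0000]  mean=-1.9021  Neff=1.8267  idx=[0, 0, 1, 1, 1, 1]
step 2: w=[0.0959, 0.0959, 0.2020, 0.2020, 0.2020, 0.2020]  mean=-1.5002  Neff=5.5043  idx=[0, 2, 2, 3, 4, 5]

post_mean = -1.5002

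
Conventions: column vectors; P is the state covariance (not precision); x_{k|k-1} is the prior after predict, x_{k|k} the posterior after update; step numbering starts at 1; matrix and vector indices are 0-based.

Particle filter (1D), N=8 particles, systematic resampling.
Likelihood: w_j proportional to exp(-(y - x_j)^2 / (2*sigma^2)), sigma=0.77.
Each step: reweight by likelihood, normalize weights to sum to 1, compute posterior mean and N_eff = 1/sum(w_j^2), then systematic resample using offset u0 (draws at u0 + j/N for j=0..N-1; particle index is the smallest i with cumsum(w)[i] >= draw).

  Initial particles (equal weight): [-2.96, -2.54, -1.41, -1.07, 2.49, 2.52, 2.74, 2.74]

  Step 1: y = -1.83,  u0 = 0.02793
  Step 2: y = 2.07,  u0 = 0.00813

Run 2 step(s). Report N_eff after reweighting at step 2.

N_eff = 2.9027

step 1: w=[0.1379, 0.2646, 0.3488, 0.2487, 0.0000, 0.0000, 0.0000, 0.0000]  mean=-1.8382  Neff=3.6691  idx=[0, 1, 1, 2, 2, 2, 3, 3]
step 2: w=[0.0000, 0.0000, 0.0000, 0.0612, 0.0612, 0.0612, 0.4082, 0.4082]  mean=-1.1325  Neff=2.9027  idx=[3, 5, 6, 6, 6, 7, 7, 7]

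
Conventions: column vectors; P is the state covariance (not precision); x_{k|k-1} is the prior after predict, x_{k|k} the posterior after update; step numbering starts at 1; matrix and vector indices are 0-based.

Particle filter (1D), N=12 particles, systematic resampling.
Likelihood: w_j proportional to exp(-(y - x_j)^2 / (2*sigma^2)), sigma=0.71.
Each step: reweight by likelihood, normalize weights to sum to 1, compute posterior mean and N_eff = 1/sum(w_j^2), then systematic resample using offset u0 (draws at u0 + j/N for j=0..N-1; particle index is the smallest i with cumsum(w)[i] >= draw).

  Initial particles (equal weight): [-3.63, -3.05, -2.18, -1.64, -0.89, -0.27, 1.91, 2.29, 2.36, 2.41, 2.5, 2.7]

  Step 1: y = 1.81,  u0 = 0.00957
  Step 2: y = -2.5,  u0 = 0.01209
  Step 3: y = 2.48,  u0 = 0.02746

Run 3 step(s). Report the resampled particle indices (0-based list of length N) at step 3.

resampled_idx = [0, 1, 2, 3, 4, 5, 6, 7, 8, 9, 10, 11]

step 1: w=[0.0000, 0.0000, 0.0000, 0.0000, 0.0002, 0.0032, 0.2292, 0.1842, 0.1715, 0.1620, 0.1443, 0.1055]  mean=2.2993  Neff=5.7450  idx=[6, 6, 6, 7, 7, 8, 8, 9, 9, 10, 10, 11]
step 2: w=[0.3202, 0.3202, 0.3202, 0.0100, 0.0100, 0.0051, 0.0051, 0.0031, 0.0031, 0.0013, 0.0013, 0.0002]  mean=1.9270  Neff=3.2474  idx=[0, 0, 0, 0, 1, 1, 1, 1, 2, 2, 2, 2]
step 3: w=[0.0833, 0.0833, 0.0833, 0.0833, 0.0833, 0.0833, 0.0833, 0.0833, 0.0833, 0.0833, 0.0833, 0.0833]  mean=1.9100  Neff=12.0000  idx=[0, 1, 2, 3, 4, 5, 6, 7, 8, 9, 10, 11]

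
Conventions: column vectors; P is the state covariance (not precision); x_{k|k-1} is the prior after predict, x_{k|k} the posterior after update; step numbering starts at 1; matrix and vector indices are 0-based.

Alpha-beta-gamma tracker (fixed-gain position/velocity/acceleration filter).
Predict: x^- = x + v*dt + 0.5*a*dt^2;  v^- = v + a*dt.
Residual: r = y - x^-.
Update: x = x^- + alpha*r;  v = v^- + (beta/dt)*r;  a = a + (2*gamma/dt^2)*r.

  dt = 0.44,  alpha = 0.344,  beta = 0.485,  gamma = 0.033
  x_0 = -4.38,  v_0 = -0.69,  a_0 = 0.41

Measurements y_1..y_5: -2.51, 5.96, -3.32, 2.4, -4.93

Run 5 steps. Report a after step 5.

step 1: x_pred=-4.6439  r=2.1339  x^+=-3.9098  v^+=1.8426  a^+=1.1375
step 2: x_pred=-2.9890  r=8.9490  x^+=0.0894  v^+=12.2073  a^+=4.1883
step 3: x_pred=5.8661  r=-9.1861  x^+=2.7061  v^+=3.9246  a^+=1.0567
step 4: x_pred=4.5352  r=-2.1352  x^+=3.8007  v^+=2.0360  a^+=0.3288
step 5: x_pred=4.7283  r=-9.6583  x^+=1.4059  v^+=-8.4655  a^+=-2.9639

a_post = -2.9639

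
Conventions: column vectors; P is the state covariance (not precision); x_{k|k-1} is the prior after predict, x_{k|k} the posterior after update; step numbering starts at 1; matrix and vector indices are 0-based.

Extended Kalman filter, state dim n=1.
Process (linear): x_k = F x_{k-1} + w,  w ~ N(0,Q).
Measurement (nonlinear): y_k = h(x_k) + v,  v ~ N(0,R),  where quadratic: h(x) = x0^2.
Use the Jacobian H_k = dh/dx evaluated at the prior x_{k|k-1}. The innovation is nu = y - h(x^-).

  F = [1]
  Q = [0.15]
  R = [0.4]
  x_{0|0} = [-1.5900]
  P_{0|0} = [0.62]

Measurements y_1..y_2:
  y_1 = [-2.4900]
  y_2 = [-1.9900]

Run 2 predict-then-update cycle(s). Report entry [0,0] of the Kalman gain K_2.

step 1: x^-=[-1.5900]  P^-=[0.7700]  H_jac=[-3.1800]  S=[8.1865]  K=[-0.2991]  nu=[-5.0181]  x^+=[-0.0891]  P^+=[0.0376]
step 2: x^-=[-0.0891]  P^-=[0.1876]  H_jac=[-0.1782]  S=[0.4060]  K=[-0.0823]  nu=[-1.9979]  x^+=[0.0754]  P^+=[0.1849]

K[0,0] = -0.0823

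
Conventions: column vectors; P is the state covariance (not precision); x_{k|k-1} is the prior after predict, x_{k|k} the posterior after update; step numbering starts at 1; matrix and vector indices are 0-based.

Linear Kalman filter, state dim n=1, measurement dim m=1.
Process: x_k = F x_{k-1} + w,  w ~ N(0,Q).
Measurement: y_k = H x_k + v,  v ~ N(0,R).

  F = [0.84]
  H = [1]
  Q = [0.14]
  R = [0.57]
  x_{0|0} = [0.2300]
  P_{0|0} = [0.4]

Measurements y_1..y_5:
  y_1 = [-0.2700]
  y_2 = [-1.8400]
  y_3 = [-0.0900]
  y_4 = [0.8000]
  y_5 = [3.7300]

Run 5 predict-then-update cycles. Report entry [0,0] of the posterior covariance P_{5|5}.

step 1: x^-=[0.1932]  P^-=[0.4222]  S=[0.9922]  K=[0.4255]  nu=[-0.4632]  x^+=[-0.0039]  P^+=[0.2426]
step 2: x^-=[-0.0033]  P^-=[0.3111]  S=[0.8811]  K=[0.3531]  nu=[-1.8367]  x^+=[-0.6519]  P^+=[0.2013]
step 3: x^-=[-0.5476]  P^-=[0.2820]  S=[0.8520]  K=[0.3310]  nu=[0.4576]  x^+=[-0.3961]  P^+=[0.1887]
step 4: x^-=[-0.3327]  P^-=[0.2731]  S=[0.8431]  K=[0.3239]  nu=[1.1327]  x^+=[0.0342]  P^+=[0.1846]
step 5: x^-=[0.0287]  P^-=[0.2703]  S=[0.8403]  K=[0.3217]  nu=[3.7013]  x^+=[1.2193]  P^+=[0.1833]

P_post[0,0] = 0.1833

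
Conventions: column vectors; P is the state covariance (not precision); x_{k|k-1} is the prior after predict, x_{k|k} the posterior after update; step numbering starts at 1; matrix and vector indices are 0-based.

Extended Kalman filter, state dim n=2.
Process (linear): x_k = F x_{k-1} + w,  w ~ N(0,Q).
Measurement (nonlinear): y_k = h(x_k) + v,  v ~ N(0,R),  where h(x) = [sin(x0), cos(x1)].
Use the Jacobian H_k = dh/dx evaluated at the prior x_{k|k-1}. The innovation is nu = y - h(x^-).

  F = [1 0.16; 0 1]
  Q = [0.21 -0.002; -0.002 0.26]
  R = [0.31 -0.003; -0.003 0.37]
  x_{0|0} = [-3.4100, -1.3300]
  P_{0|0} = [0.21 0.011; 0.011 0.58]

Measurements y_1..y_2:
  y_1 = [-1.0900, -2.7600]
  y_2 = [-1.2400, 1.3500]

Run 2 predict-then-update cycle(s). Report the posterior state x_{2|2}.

step 1: x^-=[-3.6228, -1.3300]  P^-=[0.4384 0.1018; 0.1018 0.8400]  H_jac=[-0.8864 0.0000; 0.0000 0.9711]  S=[0.6545 -0.0906; -0.0906 1.1622]  K=[-0.5883 0.0392; -0.0411 0.6987]  nu=[-1.5528, -2.9985]  x^+=[-2.8267, -3.3611]  P^+=[0.2059 0.0167; 0.0167 0.2663]
step 2: x^-=[-3.3645, -3.3611]  P^-=[0.4281 0.0574; 0.0574 0.5263]  H_jac=[-0.9753 0.0000; 0.0000 -0.2178]  S=[0.7171 0.0092; 0.0092 0.3950]  K=[-0.5819 -0.0181; -0.0743 -0.2885]  nu=[-1.4611, 2.3260]  x^+=[-2.5564, -3.9236]  P^+=[0.1849 0.0227; 0.0227 0.4891]

x_post = [-2.5564, -3.9236]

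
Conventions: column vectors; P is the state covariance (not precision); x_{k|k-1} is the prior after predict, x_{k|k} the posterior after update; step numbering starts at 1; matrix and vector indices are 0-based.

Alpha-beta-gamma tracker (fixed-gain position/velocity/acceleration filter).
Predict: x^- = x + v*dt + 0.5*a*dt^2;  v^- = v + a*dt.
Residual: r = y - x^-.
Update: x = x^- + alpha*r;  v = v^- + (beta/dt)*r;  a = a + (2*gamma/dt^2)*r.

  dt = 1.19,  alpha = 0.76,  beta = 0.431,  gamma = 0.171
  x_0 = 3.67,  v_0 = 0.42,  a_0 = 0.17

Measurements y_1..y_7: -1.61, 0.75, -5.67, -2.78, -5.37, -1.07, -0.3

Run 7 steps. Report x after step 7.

step 1: x_pred=4.2902  r=-5.9002  x^+=-0.1940  v^+=-1.5147  a^+=-1.2549
step 2: x_pred=-2.8850  r=3.6350  x^+=-0.1224  v^+=-1.6915  a^+=-0.3771
step 3: x_pred=-2.4023  r=-3.2677  x^+=-4.8857  v^+=-3.3237  a^+=-1.1663
step 4: x_pred=-9.6668  r=6.8868  x^+=-4.4328  v^+=-2.2173  a^+=0.4970
step 5: x_pred=-6.7195  r=1.3495  x^+=-5.6939  v^+=-1.1371  a^+=0.8229
step 6: x_pred=-6.4644  r=5.3944  x^+=-2.3647  v^+=1.7959  a^+=2.1257
step 7: x_pred=1.2775  r=-1.5775  x^+=0.0786  v^+=3.7541  a^+=1.7447

x_post = 0.0786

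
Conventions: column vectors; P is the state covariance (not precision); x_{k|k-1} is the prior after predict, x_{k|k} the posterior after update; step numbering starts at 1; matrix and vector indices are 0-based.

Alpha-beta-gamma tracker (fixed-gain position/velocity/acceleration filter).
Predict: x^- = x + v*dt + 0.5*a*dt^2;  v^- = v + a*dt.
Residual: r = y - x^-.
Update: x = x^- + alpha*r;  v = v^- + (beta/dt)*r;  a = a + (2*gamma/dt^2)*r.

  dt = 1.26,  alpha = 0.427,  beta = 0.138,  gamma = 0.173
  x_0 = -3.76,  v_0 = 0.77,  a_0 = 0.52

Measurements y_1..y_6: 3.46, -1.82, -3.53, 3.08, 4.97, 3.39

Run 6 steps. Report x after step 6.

step 1: x_pred=-2.3770  r=5.8370  x^+=0.1154  v^+=2.0645  a^+=1.7921
step 2: x_pred=4.1392  r=-5.9592  x^+=1.5946  v^+=3.6699  a^+=0.4934
step 3: x_pred=6.6103  r=-10.1403  x^+=2.2804  v^+=3.1809  a^+=-1.7166
step 4: x_pred=4.9257  r=-1.8457  x^+=4.1376  v^+=0.8158  a^+=-2.1189
step 5: x_pred=3.4836  r=1.4864  x^+=4.1183  v^+=-1.6911  a^+=-1.7949
step 6: x_pred=0.5627  r=2.8273  x^+=1.7699  v^+=-3.6431  a^+=-1.1787

x_post = 1.7699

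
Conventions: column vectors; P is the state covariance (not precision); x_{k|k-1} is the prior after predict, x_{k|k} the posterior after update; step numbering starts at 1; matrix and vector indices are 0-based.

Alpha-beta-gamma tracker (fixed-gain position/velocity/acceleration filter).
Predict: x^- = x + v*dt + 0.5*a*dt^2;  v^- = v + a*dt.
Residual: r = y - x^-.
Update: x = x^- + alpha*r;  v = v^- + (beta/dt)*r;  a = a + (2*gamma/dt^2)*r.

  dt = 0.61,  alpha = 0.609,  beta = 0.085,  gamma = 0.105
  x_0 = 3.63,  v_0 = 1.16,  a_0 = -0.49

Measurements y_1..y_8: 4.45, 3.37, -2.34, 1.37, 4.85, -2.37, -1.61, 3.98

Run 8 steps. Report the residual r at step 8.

resid = 8.6714

step 1: x_pred=4.2464  r=0.2036  x^+=4.3704  v^+=0.8895  a^+=-0.3751
step 2: x_pred=4.8432  r=-1.4732  x^+=3.9460  v^+=0.4554  a^+=-1.2065
step 3: x_pred=3.9993  r=-6.3393  x^+=0.1387  v^+=-1.1640  a^+=-4.7842
step 4: x_pred=-1.4615  r=2.8315  x^+=0.2629  v^+=-3.6878  a^+=-3.1862
step 5: x_pred=-2.5795  r=7.4295  x^+=1.9451  v^+=-4.5961  a^+=1.0067
step 6: x_pred=-0.6713  r=-1.6987  x^+=-1.7058  v^+=-4.2188  a^+=0.0480
step 7: x_pred=-4.2703  r=2.6603  x^+=-2.6502  v^+=-3.8188  a^+=1.5494
step 8: x_pred=-4.6914  r=8.6714  x^+=0.5895  v^+=-1.6654  a^+=6.4432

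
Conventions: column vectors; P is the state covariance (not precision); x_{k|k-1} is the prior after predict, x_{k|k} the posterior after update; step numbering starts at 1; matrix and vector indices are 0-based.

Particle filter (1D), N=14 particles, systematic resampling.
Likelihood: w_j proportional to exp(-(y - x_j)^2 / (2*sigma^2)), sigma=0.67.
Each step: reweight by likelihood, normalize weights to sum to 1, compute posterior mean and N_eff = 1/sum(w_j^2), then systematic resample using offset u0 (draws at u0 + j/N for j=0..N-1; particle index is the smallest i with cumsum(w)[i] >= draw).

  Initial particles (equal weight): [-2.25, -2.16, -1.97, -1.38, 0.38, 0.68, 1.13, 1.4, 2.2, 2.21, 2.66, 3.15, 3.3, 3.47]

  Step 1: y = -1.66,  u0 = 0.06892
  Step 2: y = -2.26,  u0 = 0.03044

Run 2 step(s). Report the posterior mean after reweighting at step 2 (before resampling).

post_mean = -2.0219

step 1: w=[0.2080, 0.2320, 0.2754, 0.2809, 0.0030, 0.0007, 0.0001, 0.0000, 0.0000, 0.0000, 0.0000, 0.0000, 0.0000, 0.0000]  mean=-1.8976  Neff=3.9709  idx=[0, 0, 1, 1, 1, 1, 2, 2, 2, 2, 3, 3, 3, 4]
step 2: w=[0.0920, 0.0920, 0.0910, 0.0910, 0.0910, 0.0910, 0.0838, 0.0838, 0.0838, 0.0838, 0.0388, 0.0388, 0.0388, 0.0000]  mean=-2.0219  Neff=12.0908  idx=[0, 1, 1, 2, 3, 4, 5, 5, 6, 7, 8, 9, 10, 11]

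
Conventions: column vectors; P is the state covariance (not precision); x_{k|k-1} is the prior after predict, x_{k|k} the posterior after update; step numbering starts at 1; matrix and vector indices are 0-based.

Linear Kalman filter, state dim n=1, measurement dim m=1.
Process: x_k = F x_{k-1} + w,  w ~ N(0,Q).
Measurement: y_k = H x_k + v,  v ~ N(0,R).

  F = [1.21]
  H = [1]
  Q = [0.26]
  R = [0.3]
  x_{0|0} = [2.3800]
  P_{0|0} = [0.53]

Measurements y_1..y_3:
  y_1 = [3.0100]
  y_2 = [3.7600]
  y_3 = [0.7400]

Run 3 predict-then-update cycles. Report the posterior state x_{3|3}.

x_post = [2.0582]

step 1: x^-=[2.8798]  P^-=[1.0360]  S=[1.3360]  K=[0.7754]  nu=[0.1302]  x^+=[2.9808]  P^+=[0.2326]
step 2: x^-=[3.6067]  P^-=[0.6006]  S=[0.9006]  K=[0.6669]  nu=[0.1533]  x^+=[3.7089]  P^+=[0.2001]
step 3: x^-=[4.4878]  P^-=[0.5529]  S=[0.8529]  K=[0.6483]  nu=[-3.7478]  x^+=[2.0582]  P^+=[0.1945]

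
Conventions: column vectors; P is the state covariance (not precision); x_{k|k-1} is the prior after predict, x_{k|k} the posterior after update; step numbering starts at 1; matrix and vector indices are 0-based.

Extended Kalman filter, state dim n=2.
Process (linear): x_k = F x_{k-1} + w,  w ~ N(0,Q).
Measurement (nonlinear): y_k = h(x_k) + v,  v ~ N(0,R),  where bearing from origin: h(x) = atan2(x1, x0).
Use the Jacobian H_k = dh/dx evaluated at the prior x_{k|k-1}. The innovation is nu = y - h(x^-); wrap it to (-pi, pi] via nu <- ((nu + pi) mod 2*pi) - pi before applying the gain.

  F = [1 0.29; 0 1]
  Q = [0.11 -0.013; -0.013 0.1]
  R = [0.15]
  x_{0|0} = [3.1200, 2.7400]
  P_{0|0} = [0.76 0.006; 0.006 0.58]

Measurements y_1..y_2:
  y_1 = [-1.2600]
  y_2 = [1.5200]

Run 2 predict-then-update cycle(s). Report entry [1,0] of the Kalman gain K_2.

K[1,0] = 0.6174

step 1: x^-=[3.9146, 2.7400]  P^-=[0.9223 0.1612; 0.1612 0.6800]  H_jac=[-0.1200 0.1715]  S=[0.1766]  K=[-0.4701; 0.5505]  nu=[-1.8707]  x^+=[4.7940, 1.7101]  P^+=[0.8832 0.2069; 0.2069 0.6265]
step 2: x^-=[5.2900, 1.7101]  P^-=[1.1659 0.3756; 0.3756 0.7265]  H_jac=[-0.0553 0.1711]  S=[0.1677]  K=[-0.0014; 0.6174]  nu=[1.2073]  x^+=[5.2883, 2.4555]  P^+=[1.1659 0.3757; 0.3757 0.6625]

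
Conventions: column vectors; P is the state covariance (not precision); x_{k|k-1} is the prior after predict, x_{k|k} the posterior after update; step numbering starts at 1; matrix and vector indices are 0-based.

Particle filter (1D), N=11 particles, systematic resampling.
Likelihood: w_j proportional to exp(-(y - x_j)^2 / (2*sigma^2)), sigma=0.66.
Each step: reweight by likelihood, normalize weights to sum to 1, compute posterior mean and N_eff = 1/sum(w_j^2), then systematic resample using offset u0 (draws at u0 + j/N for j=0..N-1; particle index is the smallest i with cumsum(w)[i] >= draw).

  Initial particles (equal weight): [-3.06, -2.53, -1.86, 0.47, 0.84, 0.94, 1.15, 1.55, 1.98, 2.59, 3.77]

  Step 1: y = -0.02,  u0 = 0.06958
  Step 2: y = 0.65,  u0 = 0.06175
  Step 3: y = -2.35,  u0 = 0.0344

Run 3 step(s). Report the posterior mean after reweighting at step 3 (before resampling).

post_mean = 0.5020

step 1: w=[0.0000, 0.0004, 0.0112, 0.4142, 0.2334, 0.1894, 0.1134, 0.0322, 0.0055, 0.0002, 0.0000]  mean=0.7388  Neff=3.6236  idx=[3, 3, 3, 3, 4, 4, 4, 5, 5, 6, 7]
step 2: w=[0.0994, 0.0994, 0.0994, 0.0994, 0.0990, 0.0990, 0.0990, 0.0937, 0.0937, 0.0774, 0.0407]  mean=0.7645  Neff=10.6260  idx=[0, 1, 2, 3, 4, 5, 6, 7, 8, 8, 10]
step 3: w=[0.2302, 0.2302, 0.2302, 0.2302, 0.0179, 0.0179, 0.0179, 0.0085, 0.0085, 0.0085, 0.0001]  mean=0.5020  Neff=4.6935  idx=[0, 0, 0, 1, 1, 2, 2, 2, 3, 3, 5]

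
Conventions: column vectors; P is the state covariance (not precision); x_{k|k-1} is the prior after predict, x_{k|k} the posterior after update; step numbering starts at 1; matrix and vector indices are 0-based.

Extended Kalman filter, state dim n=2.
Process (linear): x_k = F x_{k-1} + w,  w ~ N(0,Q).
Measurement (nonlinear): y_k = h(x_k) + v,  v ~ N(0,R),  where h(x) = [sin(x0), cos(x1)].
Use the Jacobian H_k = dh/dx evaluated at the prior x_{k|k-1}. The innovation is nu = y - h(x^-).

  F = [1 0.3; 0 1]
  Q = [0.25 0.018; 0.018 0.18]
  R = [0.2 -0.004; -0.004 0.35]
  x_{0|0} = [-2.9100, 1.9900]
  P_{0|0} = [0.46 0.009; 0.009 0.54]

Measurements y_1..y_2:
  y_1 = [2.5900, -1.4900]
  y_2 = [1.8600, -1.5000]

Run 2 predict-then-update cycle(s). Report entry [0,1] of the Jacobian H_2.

step 1: x^-=[-2.3130, 1.9900]  P^-=[0.7640 0.1890; 0.1890 0.7200]  H_jac=[-0.6759 0.0000; 0.0000 -0.9134]  S=[0.5490 0.1127; 0.1127 0.9507]  K=[-0.9258 -0.0719; -0.0930 -0.6807]  nu=[3.3270, -1.0830]  x^+=[-5.3153, 2.4179]  P^+=[0.2735 0.0235; 0.0235 0.2604]
step 2: x^-=[-4.5899, 2.4179]  P^-=[0.5610 0.1196; 0.1196 0.4404]  H_jac=[-0.1222 0.0000; 0.0000 -0.6621]  S=[0.2084 0.0057; 0.0057 0.5431]  K=[-0.3250 -0.1424; -0.0555 -0.5364]  nu=[0.8675, -0.7506]  x^+=[-4.7650, 2.7724]  P^+=[0.5275 0.0733; 0.0733 0.2832]

H_jac[0,1] = 0.0000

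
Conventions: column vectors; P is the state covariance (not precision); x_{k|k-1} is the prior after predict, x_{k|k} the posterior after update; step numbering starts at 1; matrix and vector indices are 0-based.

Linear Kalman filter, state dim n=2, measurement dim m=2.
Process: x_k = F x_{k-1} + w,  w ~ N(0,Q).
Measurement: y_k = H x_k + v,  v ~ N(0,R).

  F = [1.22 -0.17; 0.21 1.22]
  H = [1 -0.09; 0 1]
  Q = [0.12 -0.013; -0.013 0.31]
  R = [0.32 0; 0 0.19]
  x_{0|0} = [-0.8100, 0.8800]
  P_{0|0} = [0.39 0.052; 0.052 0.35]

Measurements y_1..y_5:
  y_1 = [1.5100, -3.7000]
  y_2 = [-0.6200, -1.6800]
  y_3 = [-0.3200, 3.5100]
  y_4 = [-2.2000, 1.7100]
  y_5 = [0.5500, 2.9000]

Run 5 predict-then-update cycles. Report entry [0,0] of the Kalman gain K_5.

K[0,0] = 0.5425

step 1: x^-=[-1.1378, 0.9035]  P^-=[0.6890 0.0899; 0.0899 0.8748]  S=[0.9999 0.0111; 0.0111 1.0648]  K=[0.6801 0.0773; 0.0020 0.8215]  nu=[2.7291, -4.6035]  x^+=[0.3625, -2.8730]  P^+=[0.2190 0.0147; 0.0147 0.1561]
step 2: x^-=[0.9307, -3.4290]  P^-=[0.4443 0.0321; 0.0321 0.5595]  S=[0.7631 -0.0183; -0.0183 0.7495]  K=[0.5799 0.0569; -0.0061 0.7464]  nu=[-1.8593, 1.7490]  x^+=[-0.0479, -2.1123]  P^+=[0.1865 0.0108; 0.0108 0.1418]
step 3: x^-=[0.3007, -2.5871]  P^-=[0.3972 0.0211; 0.0211 0.5348]  S=[0.7178 -0.0270; -0.0270 0.7248]  K=[0.5527 0.0497; -0.0099 0.7375]  nu=[-0.8535, 6.0971]  x^+=[0.1321, 1.9180]  P^+=[0.1777 0.0094; 0.0094 0.1401]
step 4: x^-=[-0.1649, 2.3677]  P^-=[0.3846 0.0172; 0.0172 0.5312]  S=[0.7058 -0.0306; -0.0306 0.7212]  K=[0.5448 0.0470; -0.0115 0.7361]  nu=[-1.8220, -0.6577]  x^+=[-1.1883, 1.9044]  P^+=[0.1751 0.0089; 0.0089 0.1399]
step 5: x^-=[-1.7735, 2.0739]  P^-=[0.3810 0.0158; 0.0158 0.5305]  S=[0.7025 -0.0319; -0.0319 0.7205]  K=[0.5425 0.0460; -0.0120 0.7357]  nu=[2.5102, 0.8261]  x^+=[-0.3739, 2.6516]  P^+=[0.1744 0.0087; 0.0087 0.1398]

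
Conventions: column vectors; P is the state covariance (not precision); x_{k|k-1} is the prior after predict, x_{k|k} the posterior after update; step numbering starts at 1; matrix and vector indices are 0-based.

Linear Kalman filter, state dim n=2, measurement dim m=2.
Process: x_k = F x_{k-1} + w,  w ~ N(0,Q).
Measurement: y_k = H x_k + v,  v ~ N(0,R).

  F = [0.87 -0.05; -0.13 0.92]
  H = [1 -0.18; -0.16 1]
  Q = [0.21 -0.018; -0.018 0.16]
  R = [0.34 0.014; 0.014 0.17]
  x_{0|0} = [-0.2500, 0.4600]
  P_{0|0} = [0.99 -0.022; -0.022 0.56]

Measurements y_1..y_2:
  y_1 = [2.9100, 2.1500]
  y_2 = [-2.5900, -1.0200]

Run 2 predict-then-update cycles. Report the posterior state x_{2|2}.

x_post = [-0.3414, 0.0929]

step 1: x^-=[-0.2405, 0.4557]  P^-=[0.9626 -0.1735; -0.1735 0.6560]  S=[1.3864 -0.4366; -0.4366 0.9061]  K=[0.7109 -0.0189; 0.0322 0.7701]  nu=[3.2325, 1.6558]  x^+=[2.0264, 1.8349]  P^+=[0.2499 0.0467; 0.0467 0.1388]
step 2: x^-=[1.6712, 1.4247]  P^-=[0.3954 -0.0149; -0.0149 0.2706]  S=[0.7496 -0.1133; -0.1133 0.4555]  K=[0.5249 -0.0411; 0.0059 0.6008]  nu=[-4.0048, -2.1773]  x^+=[-0.3414, 0.0929]  P^+=[0.1832 0.0297; 0.0297 0.1070]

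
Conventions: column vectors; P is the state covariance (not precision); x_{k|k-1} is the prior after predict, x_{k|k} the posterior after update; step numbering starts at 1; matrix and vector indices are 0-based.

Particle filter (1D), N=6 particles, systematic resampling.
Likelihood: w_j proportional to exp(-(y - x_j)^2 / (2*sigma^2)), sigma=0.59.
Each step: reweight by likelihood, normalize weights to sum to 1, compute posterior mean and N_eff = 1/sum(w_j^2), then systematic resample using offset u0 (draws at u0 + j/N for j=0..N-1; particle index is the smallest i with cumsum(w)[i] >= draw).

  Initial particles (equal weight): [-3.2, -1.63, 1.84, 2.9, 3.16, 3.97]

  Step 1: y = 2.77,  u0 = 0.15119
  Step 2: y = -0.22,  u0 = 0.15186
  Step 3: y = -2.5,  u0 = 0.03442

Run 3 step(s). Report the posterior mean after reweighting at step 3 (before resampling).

post_mean = 2.9008

step 1: w=[0.0000, 0.0000, 0.1315, 0.4447, 0.3662, 0.0576]  mean=2.9174  Neff=2.8372  idx=[3, 3, 3, 4, 4, 5]
step 2: w=[0.3148, 0.3148, 0.3148, 0.0278, 0.0278, 0.0000]  mean=2.9145  Neff=3.3461  idx=[0, 1, 1, 2, 2, 4]
step 3: w=[0.1994, 0.1994, 0.1994, 0.1994, 0.1994, 0.0032]  mean=2.9008  Neff=5.0319  idx=[0, 1, 1, 2, 3, 4]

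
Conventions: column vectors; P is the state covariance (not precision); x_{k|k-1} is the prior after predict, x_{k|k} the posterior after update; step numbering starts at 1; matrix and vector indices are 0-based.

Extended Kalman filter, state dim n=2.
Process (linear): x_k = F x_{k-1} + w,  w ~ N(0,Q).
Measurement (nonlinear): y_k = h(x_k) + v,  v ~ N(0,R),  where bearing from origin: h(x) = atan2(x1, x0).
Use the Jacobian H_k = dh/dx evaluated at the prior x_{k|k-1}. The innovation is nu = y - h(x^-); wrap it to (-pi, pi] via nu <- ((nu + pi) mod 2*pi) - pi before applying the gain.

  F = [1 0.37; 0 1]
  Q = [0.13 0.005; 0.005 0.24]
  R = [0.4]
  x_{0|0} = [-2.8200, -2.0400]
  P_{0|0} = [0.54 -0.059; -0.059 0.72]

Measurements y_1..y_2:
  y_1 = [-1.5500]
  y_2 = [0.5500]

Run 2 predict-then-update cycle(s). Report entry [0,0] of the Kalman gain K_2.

step 1: x^-=[-3.5748, -2.0400]  P^-=[0.7249 0.2124; 0.2124 0.9600]  H_jac=[0.1204 -0.2110]  S=[0.4425]  K=[0.0960; -0.4000]  nu=[1.0730]  x^+=[-3.4718, -2.4692]  P^+=[0.7208 0.2294; 0.2294 0.8892]
step 2: x^-=[-4.3854, -2.4692]  P^-=[1.1423 0.5634; 0.5634 1.1292]  H_jac=[0.0975 -0.1731]  S=[0.4257]  K=[0.0325; -0.3302]  nu=[-3.1044]  x^+=[-4.4862, -1.4440]  P^+=[1.1419 0.5680; 0.5680 1.0828]

K[0,0] = 0.0325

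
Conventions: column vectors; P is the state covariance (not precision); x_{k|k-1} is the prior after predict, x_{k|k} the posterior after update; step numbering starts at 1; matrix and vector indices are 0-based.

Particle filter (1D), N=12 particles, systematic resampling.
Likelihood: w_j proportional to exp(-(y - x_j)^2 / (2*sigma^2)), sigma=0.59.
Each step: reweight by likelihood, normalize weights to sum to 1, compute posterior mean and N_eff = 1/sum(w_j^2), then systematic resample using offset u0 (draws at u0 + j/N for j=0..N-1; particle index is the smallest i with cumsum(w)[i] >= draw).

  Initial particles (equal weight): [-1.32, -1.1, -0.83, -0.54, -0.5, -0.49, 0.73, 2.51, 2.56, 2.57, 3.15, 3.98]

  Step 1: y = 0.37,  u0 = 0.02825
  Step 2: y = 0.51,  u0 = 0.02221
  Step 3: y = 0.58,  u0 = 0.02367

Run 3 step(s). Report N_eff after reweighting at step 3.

N_eff = 10.0432

step 1: w=[0.0082, 0.0223, 0.0629, 0.1515, 0.1679, 0.1721, 0.4133, 0.0007, 0.0005, 0.0005, 0.0000, 0.0000]  mean=-0.0318  Neff=3.9045  idx=[1, 3, 3, 4, 4, 5, 5, 6, 6, 6, 6, 6]
step 2: w=[0.0040, 0.0340, 0.0340, 0.0383, 0.0383, 0.0394, 0.0394, 0.1545, 0.1545, 0.1545, 0.1545, 0.1545]  mean=0.4461  Neff=7.8268  idx=[1, 3, 6, 7, 7, 8, 8, 9, 9, 10, 11, 11]
step 3: w=[0.0178, 0.0202, 0.0209, 0.1046, 0.1046, 0.1046, 0.1046, 0.1046, 0.1046, 0.1046, 0.1046, 0.1046]  mean=0.6571  Neff=10.0432  idx=[1, 3, 4, 5, 5, 6, 7, 8, 9, 9, 10, 11]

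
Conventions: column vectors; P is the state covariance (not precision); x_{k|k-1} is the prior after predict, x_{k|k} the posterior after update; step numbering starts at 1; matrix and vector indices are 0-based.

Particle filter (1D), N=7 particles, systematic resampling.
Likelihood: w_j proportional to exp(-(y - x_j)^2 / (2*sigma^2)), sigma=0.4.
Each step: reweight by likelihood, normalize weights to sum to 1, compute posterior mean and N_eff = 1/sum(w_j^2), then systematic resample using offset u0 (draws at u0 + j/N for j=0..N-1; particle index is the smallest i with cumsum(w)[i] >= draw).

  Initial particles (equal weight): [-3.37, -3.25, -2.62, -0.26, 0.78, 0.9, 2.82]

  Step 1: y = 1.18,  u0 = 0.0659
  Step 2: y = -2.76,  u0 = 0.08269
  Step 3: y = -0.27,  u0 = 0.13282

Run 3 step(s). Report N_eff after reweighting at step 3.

N_eff = 6.6905

step 1: w=[0.0000, 0.0000, 0.0000, 0.0011, 0.4360, 0.5627, 0.0002]  mean=0.8467  Neff=1.9733  idx=[4, 4, 4, 5, 5, 5, 5]
step 2: w=[0.3059, 0.3059, 0.3059, 0.0206, 0.0206, 0.0206, 0.0206]  mean=0.7899  Neff=3.5404  idx=[0, 0, 1, 1, 2, 2, 4]
step 3: w=[0.1554, 0.1554, 0.1554, 0.1554, 0.1554, 0.1554, 0.0676]  mean=0.7881  Neff=6.6905  idx=[0, 1, 2, 3, 4, 5, 6]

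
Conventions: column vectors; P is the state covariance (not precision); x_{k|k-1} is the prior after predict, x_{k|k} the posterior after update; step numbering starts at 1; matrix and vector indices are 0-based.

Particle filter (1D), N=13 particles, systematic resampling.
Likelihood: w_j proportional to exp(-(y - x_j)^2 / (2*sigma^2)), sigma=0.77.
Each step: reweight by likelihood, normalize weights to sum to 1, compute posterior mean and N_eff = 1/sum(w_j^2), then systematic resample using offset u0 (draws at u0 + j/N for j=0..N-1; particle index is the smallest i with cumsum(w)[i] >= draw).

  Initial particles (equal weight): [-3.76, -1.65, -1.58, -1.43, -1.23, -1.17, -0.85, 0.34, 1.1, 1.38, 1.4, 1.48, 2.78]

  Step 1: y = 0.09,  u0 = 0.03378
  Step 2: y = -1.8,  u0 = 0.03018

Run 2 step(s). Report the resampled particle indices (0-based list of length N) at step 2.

resampled_idx = [0, 0, 0, 0, 1, 1, 1, 2, 2, 3, 3, 4, 4]

step 1: w=[0.0000, 0.0233, 0.0286, 0.0428, 0.0690, 0.0786, 0.1424, 0.2846, 0.1269, 0.0737, 0.0706, 0.0588, 0.0007]  mean=0.0831  Neff=6.8782  idx=[2, 4, 5, 6, 6, 7, 7, 7, 7, 8, 9, 10, 11]
step 2: w=[0.2778, 0.2200, 0.2071, 0.1352, 0.1352, 0.0061, 0.0061, 0.0061, 0.0061, 0.0002, 0.0001, 0.0001, 0.0000]  mean=-1.1729  Neff=4.8741  idx=[0, 0, 0, 0, 1, 1, 1, 2, 2, 3, 3, 4, 4]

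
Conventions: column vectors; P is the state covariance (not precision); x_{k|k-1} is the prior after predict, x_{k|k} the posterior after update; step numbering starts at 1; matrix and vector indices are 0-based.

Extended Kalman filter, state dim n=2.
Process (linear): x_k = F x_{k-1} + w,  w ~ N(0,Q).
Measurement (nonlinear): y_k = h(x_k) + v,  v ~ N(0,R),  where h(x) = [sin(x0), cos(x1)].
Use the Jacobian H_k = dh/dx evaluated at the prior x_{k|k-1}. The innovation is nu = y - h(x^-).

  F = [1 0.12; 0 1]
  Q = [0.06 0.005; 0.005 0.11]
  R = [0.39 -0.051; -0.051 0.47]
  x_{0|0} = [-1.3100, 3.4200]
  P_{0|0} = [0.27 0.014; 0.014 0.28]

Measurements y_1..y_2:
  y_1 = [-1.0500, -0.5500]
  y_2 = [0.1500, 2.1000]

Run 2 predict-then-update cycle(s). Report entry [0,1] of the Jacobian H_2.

step 1: x^-=[-0.8996, 3.4200]  P^-=[0.3374 0.0526; 0.0526 0.3900]  H_jac=[0.6219 0.0000; 0.0000 0.2748]  S=[0.5205 -0.0420; -0.0420 0.4995]  K=[0.4082 0.0633; 0.0807 0.2214]  nu=[-0.2669, 0.4115]  x^+=[-0.9825, 3.4896]  P^+=[0.2508 0.0325; 0.0325 0.3636]
step 2: x^-=[-0.5638, 3.4896]  P^-=[0.3238 0.0811; 0.0811 0.4736]  H_jac=[0.8452 0.0000; 0.0000 0.3410]  S=[0.6214 -0.0276; -0.0276 0.5251]  K=[0.4439 0.0760; 0.1243 0.3141]  nu=[0.6844, 3.0401]  x^+=[-0.0289, 4.5296]  P^+=[0.2002 0.0384; 0.0384 0.4144]

H_jac[0,1] = 0.0000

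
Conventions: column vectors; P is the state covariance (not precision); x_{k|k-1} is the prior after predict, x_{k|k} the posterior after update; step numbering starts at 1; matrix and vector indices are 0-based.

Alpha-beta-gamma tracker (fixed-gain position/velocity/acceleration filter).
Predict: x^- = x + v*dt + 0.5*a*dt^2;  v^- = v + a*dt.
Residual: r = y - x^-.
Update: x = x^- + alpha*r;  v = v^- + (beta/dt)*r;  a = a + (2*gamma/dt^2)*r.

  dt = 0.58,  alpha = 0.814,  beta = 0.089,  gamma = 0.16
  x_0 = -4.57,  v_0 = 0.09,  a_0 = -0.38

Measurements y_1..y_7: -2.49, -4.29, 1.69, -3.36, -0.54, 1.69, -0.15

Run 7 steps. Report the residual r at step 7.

step 1: x_pred=-4.5817  r=2.0917  x^+=-2.8791  v^+=0.1906  a^+=1.6097
step 2: x_pred=-2.4978  r=-1.7922  x^+=-3.9566  v^+=0.8492  a^+=-0.0951
step 3: x_pred=-3.4801  r=5.1701  x^+=0.7284  v^+=1.5874  a^+=4.8229
step 4: x_pred=2.4603  r=-5.8203  x^+=-2.2774  v^+=3.4916  a^+=-0.7136
step 5: x_pred=-0.3723  r=-0.1677  x^+=-0.5088  v^+=3.0520  a^+=-0.8731
step 6: x_pred=1.1145  r=0.5755  x^+=1.5830  v^+=2.6339  a^+=-0.3256
step 7: x_pred=3.0559  r=-3.2059  x^+=0.4463  v^+=1.9531  a^+=-3.3752

resid = -3.2059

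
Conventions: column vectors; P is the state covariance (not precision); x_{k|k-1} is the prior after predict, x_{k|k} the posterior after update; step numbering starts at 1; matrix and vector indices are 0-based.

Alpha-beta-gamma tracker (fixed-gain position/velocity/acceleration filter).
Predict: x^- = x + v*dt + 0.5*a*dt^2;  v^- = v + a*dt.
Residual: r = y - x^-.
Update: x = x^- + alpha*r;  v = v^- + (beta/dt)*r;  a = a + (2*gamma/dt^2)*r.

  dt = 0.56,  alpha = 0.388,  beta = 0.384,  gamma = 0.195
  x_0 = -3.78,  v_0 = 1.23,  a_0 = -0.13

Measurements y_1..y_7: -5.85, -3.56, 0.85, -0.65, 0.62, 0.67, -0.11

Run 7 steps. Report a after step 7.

step 1: x_pred=-3.1116  r=-2.7384  x^+=-4.1741  v^+=-0.7206  a^+=-3.5356
step 2: x_pred=-5.1320  r=1.5720  x^+=-4.5221  v^+=-1.6226  a^+=-1.5806
step 3: x_pred=-5.6785  r=6.5285  x^+=-3.1455  v^+=1.9690  a^+=6.5384
step 4: x_pred=-1.0176  r=0.3676  x^+=-0.8750  v^+=5.8826  a^+=6.9955
step 5: x_pred=3.5162  r=-2.8962  x^+=2.3925  v^+=7.8141  a^+=3.3938
step 6: x_pred=7.3005  r=-6.6305  x^+=4.7279  v^+=5.1680  a^+=-4.8521
step 7: x_pred=6.8612  r=-6.9712  x^+=4.1563  v^+=-2.3294  a^+=-13.5216

a_post = -13.5216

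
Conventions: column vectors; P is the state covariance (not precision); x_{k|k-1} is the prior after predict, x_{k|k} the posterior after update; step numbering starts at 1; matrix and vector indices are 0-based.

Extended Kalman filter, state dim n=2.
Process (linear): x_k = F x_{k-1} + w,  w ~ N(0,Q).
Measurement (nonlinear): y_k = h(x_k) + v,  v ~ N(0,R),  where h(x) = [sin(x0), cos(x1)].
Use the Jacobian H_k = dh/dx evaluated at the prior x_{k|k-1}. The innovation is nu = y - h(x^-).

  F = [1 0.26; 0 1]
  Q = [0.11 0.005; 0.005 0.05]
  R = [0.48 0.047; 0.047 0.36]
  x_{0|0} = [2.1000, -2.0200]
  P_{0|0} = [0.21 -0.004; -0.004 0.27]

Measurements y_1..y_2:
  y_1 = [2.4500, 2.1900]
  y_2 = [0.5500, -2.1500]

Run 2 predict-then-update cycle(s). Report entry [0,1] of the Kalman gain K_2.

step 1: x^-=[1.5748, -2.0200]  P^-=[0.3362 0.0712; 0.0712 0.3200]  H_jac=[-0.0040 0.0000; 0.0000 0.9008]  S=[0.4800 0.0467; 0.0467 0.6197]  K=[-0.0130 0.1045; -0.0462 0.4687]  nu=[1.4500, 2.6242]  x^+=[1.8302, -0.8571]  P^+=[0.3295 0.0411; 0.0411 0.1849]
step 2: x^-=[1.6073, -0.8571]  P^-=[0.4733 0.0942; 0.0942 0.2349]  H_jac=[-0.0365 0.0000; 0.0000 0.7560]  S=[0.4806 0.0444; 0.0444 0.4942]  K=[-0.0497 0.1485; -0.0407 0.3629]  nu=[-0.4493, -2.8046]  x^+=[1.2132, -1.8567]  P^+=[0.4619 0.0676; 0.0676 0.1703]

K[0,1] = 0.1485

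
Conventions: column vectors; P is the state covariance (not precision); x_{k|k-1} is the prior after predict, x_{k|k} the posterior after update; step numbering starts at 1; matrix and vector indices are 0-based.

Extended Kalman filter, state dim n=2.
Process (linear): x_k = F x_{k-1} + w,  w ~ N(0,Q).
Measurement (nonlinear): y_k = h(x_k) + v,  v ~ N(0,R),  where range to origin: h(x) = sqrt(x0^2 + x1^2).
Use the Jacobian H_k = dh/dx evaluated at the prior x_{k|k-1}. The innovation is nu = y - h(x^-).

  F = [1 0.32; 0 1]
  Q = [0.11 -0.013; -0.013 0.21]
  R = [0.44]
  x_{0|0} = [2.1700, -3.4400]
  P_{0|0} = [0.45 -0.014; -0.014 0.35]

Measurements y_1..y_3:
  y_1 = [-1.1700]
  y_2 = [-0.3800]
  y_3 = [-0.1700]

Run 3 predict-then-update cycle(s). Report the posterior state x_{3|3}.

step 1: x^-=[1.0692, -3.4400]  P^-=[0.5869 0.0850; 0.0850 0.5600]  H_jac=[0.2968 -0.9549]  S=[0.9542]  K=[0.0975; -0.5340]  nu=[-4.7723]  x^+=[0.6040, -0.8916]  P^+=[0.5778 0.1347; 0.1347 0.2879]
step 2: x^-=[0.3187, -0.8916]  P^-=[0.8035 0.2138; 0.2138 0.4979]  H_jac=[0.3366 -0.9417]  S=[0.8370]  K=[0.0825; -0.4742]  nu=[-1.3268]  x^+=[0.2091, -0.2624]  P^+=[0.7978 0.2466; 0.2466 0.3097]
step 3: x^-=[0.1252, -0.2624]  P^-=[1.0973 0.3327; 0.3327 0.5197]  H_jac=[0.4305 -0.9026]  S=[0.8082]  K=[0.2130; -0.4032]  nu=[-0.4607]  x^+=[0.0270, -0.0767]  P^+=[1.0606 0.4021; 0.4021 0.3883]

x_post = [0.0270, -0.0767]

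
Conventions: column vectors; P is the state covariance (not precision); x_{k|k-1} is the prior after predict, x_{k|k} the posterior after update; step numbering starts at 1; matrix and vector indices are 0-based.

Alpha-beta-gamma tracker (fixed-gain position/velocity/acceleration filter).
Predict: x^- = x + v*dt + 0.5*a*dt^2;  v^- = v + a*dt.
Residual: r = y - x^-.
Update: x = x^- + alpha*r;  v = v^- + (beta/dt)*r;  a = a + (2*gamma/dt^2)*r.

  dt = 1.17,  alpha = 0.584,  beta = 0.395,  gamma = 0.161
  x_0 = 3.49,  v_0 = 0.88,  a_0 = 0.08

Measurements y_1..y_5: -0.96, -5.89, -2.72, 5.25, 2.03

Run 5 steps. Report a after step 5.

step 1: x_pred=4.5744  r=-5.5344  x^+=1.3423  v^+=-0.8948  a^+=-1.2218
step 2: x_pred=-0.5409  r=-5.3491  x^+=-3.6648  v^+=-4.1302  a^+=-2.4801
step 3: x_pred=-10.1947  r=7.4747  x^+=-5.8295  v^+=-4.5084  a^+=-0.7218
step 4: x_pred=-11.5984  r=16.8484  x^+=-1.7589  v^+=0.3352  a^+=3.2413
step 5: x_pred=0.8518  r=1.1782  x^+=1.5399  v^+=4.5253  a^+=3.5185

a_post = 3.5185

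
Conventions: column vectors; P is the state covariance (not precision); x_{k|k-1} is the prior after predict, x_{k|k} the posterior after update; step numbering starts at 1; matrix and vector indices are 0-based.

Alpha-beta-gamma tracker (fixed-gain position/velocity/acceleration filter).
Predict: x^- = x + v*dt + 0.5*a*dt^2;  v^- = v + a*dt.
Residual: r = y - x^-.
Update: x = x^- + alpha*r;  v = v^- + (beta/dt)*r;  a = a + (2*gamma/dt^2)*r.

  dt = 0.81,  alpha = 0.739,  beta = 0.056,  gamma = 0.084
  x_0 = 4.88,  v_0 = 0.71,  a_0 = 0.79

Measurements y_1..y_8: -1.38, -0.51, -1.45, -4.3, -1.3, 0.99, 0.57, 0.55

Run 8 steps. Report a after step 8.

a_post = 2.8635

step 1: x_pred=5.7143  r=-7.0943  x^+=0.4716  v^+=0.8594  a^+=-1.0265
step 2: x_pred=0.8310  r=-1.3410  x^+=-0.1600  v^+=-0.0648  a^+=-1.3699
step 3: x_pred=-0.6619  r=-0.7881  x^+=-1.2443  v^+=-1.2289  a^+=-1.5717
step 4: x_pred=-2.7553  r=-1.5447  x^+=-3.8968  v^+=-2.6088  a^+=-1.9673
step 5: x_pred=-6.6553  r=5.3553  x^+=-2.6977  v^+=-3.8320  a^+=-0.5960
step 6: x_pred=-5.9972  r=6.9872  x^+=-0.8337  v^+=-3.8317  a^+=1.1931
step 7: x_pred=-3.5459  r=4.1159  x^+=-0.5043  v^+=-2.5807  a^+=2.2471
step 8: x_pred=-1.8575  r=2.4075  x^+=-0.0783  v^+=-0.5941  a^+=2.8635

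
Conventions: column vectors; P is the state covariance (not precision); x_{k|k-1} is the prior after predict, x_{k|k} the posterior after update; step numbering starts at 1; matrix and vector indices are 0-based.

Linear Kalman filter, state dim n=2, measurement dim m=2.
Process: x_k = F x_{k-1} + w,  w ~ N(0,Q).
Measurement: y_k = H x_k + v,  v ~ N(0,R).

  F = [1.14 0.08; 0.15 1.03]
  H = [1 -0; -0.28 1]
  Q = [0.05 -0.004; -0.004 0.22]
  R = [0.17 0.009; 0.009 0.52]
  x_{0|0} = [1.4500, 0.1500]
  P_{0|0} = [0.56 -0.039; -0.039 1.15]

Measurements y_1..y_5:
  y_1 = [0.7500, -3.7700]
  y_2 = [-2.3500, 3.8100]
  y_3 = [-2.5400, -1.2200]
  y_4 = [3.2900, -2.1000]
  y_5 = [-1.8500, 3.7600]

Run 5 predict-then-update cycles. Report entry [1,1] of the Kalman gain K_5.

K[1,1] = 0.4842

step 1: x^-=[1.6650, 0.3720]  P^-=[0.7780 0.1403; 0.1403 1.4406]  S=[0.9480 -0.0686; -0.0686 1.9430]  K=[0.8199 -0.0110; 0.2006 0.7283]  nu=[-0.9150, -3.6758]  x^+=[0.9552, -2.4886]  P^+=[0.1393 0.0407; 0.0407 0.3919]
step 2: x^-=[0.8898, -2.4200]  P^-=[0.2409 0.1003; 0.1003 0.6515]  S=[0.4109 0.0419; 0.0419 1.1342]  K=[0.5856 0.0074; 0.1889 0.5427]  nu=[-3.2398, 6.4791]  x^+=[-0.9595, 0.4840]  P^+=[0.0996 0.0370; 0.0370 0.2942]
step 3: x^-=[-1.0551, 0.3546]  P^-=[0.1881 0.0812; 0.0812 0.5458]  S=[0.3581 0.0375; 0.0375 1.0351]  K=[0.5244 0.0085; 0.1744 0.4990]  nu=[-1.4849, -1.8700]  x^+=[-1.8497, -0.8376]  P^+=[0.0892 0.0341; 0.0341 0.2706]
step 4: x^-=[-2.1757, -1.1401]  P^-=[0.1739 0.0741; 0.0741 0.5197]  S=[0.3439 0.0344; 0.0344 1.0118]  K=[0.5049 0.0079; 0.1666 0.4874]  nu=[5.4657, -1.5690]  x^+=[0.5715, -0.9942]  P^+=[0.0859 0.0327; 0.0327 0.2641]
step 5: x^-=[0.5719, -0.9383]  P^-=[0.1693 0.0713; 0.0713 0.5123]  S=[0.3393 0.0329; 0.0329 1.0056]  K=[0.4982 0.0074; 0.1631 0.4842]  nu=[-2.4219, 4.8585]  x^+=[-0.5986, 1.0191]  P^+=[0.0848 0.0321; 0.0321 0.2622]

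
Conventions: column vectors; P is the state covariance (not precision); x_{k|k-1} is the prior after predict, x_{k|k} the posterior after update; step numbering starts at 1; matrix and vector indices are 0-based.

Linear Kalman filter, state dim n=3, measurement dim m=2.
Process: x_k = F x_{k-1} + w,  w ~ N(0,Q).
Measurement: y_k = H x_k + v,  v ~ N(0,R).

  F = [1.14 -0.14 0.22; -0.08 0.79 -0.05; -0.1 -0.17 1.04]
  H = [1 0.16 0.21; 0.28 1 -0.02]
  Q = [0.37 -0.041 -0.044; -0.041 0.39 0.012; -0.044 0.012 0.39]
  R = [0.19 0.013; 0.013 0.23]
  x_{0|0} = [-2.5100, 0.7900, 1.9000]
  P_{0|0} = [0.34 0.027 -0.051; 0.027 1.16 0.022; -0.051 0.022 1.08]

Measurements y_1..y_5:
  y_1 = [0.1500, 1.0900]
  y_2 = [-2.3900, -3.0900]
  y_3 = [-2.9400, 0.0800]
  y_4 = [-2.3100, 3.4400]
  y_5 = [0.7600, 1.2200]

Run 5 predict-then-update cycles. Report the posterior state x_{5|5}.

step 1: x^-=[-2.5540, 0.7299, 2.0927]  P^-=[0.8513 -0.1798 0.1237; -0.1798 1.1133 -0.1767; 0.1237 -0.1767 1.5988]  S=[1.1229 0.2032; 0.2032 1.3157]  K=[0.7695 -0.0762; -0.1864 0.8394; 0.4197 -0.1971]  nu=[2.1477, 1.1171]  x^+=[-0.9865, 1.2672, 2.7739]  P^+=[0.2027 -0.0687 -0.2213; -0.0687 0.2109 0.0498; -0.2213 0.0498 1.3835]
step 2: x^-=[-0.6918, 0.9413, 2.7680]  P^-=[0.6123 -0.1352 0.0002; -0.1352 0.5293 -0.0235; 0.0002 -0.0235 1.9206]  S=[0.8558 0.1150; 0.1150 0.7334]  K=[0.6983 -0.0600; -0.1582 0.6956; 0.4887 -0.1611]  nu=[-2.4301, -3.7822]  x^+=[-2.1618, -1.3053, 2.1895]  P^+=[0.2020 -0.0669 -0.2827; -0.0669 0.1783 0.0828; -0.2827 0.0828 1.7153]
step 3: x^-=[-1.8000, -0.9677, 2.7152]  P^-=[0.5935 -0.1230 -0.0024; -0.1230 0.5065 -0.0043; -0.0024 -0.0043 2.2797]  S=[0.8563 0.1212; 0.1212 0.7153]  K=[0.6772 -0.0543; -0.1470 0.6850; 0.5794 -0.1689]  nu=[-1.5554, 1.6060]  x^+=[-2.9404, 0.3610, 1.5428]  P^+=[0.2076 -0.0684 -0.3272; -0.0684 0.1768 0.1002; -0.3272 0.1002 1.9956]
step 4: x^-=[-3.0631, 0.4433, 1.8372]  P^-=[0.5914 -0.1212 0.0063; -0.1212 0.5048 -0.0006; 0.0063 -0.0006 2.5859]  S=[0.8721 0.1219; 0.1219 0.7142]  K=[0.6645 -0.0515; -0.1421 0.6835; 0.6553 -0.1827]  nu=[0.2964, 3.8911]  x^+=[-3.0667, 3.0607, 1.3207]  P^+=[0.2127 -0.0700 -0.3613; -0.0700 0.1772 0.1120; -0.3613 0.1120 2.2167]
step 5: x^-=[-3.6340, 2.5972, 1.1599]  P^-=[0.5914 -0.1210 0.0148; -0.1210 0.5046 0.0004; 0.0148 0.0004 2.8280]  S=[0.8865 0.1217; 0.1217 0.7142]  K=[0.6555 -0.0497; -0.1390 0.6828; 0.7134 -0.1943]  nu=[3.7349, -0.3365]  x^+=[-1.1689, 1.8482, 3.8897]  P^+=[0.2165 -0.0713 -0.3868; -0.0713 0.1776 0.1206; -0.3868 0.1206 2.3836]

x_post = [-1.1689, 1.8482, 3.8897]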